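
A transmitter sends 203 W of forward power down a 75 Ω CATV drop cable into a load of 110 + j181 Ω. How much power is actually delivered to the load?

|Γ| = |(35 + j181)/(185 + j181)| = 0.712
|Γ|² = 0.507
P_refl = |Γ|²·P_inc = 103 W, P_del = (1 − |Γ|²)·P_inc = 100 W

P_delivered ≈ 100 W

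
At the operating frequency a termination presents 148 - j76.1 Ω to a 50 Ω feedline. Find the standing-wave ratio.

VSWR ≈ 3.82

Γ = (Z_L − Z_0)/(Z_L + Z_0) = (98 − j76.1)/(198 − j76.1)
|Γ| = 124/212 = 0.585
VSWR = (1 + |Γ|)/(1 − |Γ|) = 1.58/0.415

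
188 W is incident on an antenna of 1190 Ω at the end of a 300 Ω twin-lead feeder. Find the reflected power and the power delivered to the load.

P_reflected ≈ 67.1 W; P_delivered ≈ 121 W

Γ = (1190 − 300)/(1190 + 300) = 0.597
|Γ|² = 0.357
P_refl = |Γ|²·P_inc = 67.1 W, P_del = (1 − |Γ|²)·P_inc = 121 W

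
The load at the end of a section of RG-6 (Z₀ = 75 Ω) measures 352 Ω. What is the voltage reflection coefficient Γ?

Γ = (Z_L − Z_0)/(Z_L + Z_0) = (352 − 75)/(352 + 75) = 277/427

Γ = 0.649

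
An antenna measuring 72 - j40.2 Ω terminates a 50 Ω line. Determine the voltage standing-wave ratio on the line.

Γ = (Z_L − Z_0)/(Z_L + Z_0) = (22 − j40.2)/(122 − j40.2)
|Γ| = 45.8/128 = 0.357
VSWR = (1 + |Γ|)/(1 − |Γ|) = 1.36/0.643

VSWR ≈ 2.11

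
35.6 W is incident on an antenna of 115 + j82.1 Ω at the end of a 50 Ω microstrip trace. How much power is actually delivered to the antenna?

|Γ| = |(65 + j82.1)/(165 + j82.1)| = 0.568
|Γ|² = 0.323
P_refl = |Γ|²·P_inc = 11.5 W, P_del = (1 − |Γ|²)·P_inc = 24.1 W

P_delivered ≈ 24.1 W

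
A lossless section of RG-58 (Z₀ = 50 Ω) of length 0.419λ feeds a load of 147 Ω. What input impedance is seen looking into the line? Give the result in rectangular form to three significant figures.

Z_in ≈ 52.2 + j57.8 Ω

βl = 2π × 0.419 = 151°
tan(βl) = tan(151°) = -0.558
Z_in = Z_0·(Z_L + jZ_0·tanβl)/(Z_0 + jZ_L·tanβl)
     = 50·(147 − j27.9)/(50 − j82)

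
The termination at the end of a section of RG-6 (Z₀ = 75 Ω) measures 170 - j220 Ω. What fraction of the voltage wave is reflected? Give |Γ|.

|Γ| ≈ 0.728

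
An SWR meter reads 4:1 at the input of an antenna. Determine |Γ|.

|Γ| = (S − 1)/(S + 1) = (4 − 1)/(4 + 1) = 3/5

|Γ| ≈ 0.6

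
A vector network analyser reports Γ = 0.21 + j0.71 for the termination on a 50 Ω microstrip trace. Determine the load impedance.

Z_L = Z_0·(1 + Γ)/(1 − Γ) = 50·(1.21 + j0.71)/(0.79 − j0.71)

Z_L ≈ 20 + j62.9 Ω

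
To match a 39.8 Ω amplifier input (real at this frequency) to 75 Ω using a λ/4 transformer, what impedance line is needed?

Z_qwt ≈ 54.6 Ω

Z_qwt = √(Z_0·R_L) = √(75 × 39.8) = √2985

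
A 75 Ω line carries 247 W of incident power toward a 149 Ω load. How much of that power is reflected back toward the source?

P_reflected ≈ 27 W

Γ = (149 − 75)/(149 + 75) = 0.33
|Γ|² = 0.109
P_refl = |Γ|²·P_inc = 27 W, P_del = (1 − |Γ|²)·P_inc = 220 W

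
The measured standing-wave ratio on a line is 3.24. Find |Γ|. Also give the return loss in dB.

|Γ| ≈ 0.528; return loss ≈ 5.54 dB

|Γ| = (S − 1)/(S + 1) = (3.24 − 1)/(3.24 + 1) = 2.24/4.24
RL = −20·log₁₀|Γ| = −20·log₁₀(0.528)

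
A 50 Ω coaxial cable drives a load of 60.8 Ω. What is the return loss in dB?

RL ≈ 20.2 dB

Γ = (60.8 − 50)/(60.8 + 50) = 0.0975
RL = −20·log₁₀|Γ| = −20·log₁₀(0.0975)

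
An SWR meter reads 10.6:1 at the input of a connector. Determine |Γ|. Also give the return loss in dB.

|Γ| = (S − 1)/(S + 1) = (10.6 − 1)/(10.6 + 1) = 9.6/11.6
RL = −20·log₁₀|Γ| = −20·log₁₀(0.828)

|Γ| ≈ 0.828; return loss ≈ 1.64 dB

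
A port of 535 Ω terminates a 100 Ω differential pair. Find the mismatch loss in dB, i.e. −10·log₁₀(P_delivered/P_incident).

mismatch loss ≈ 2.75 dB

Γ = (535 − 100)/(535 + 100) = 0.685
|Γ|² = 0.469, so P_del/P_inc = 1 − |Γ|² = 0.531
ML = −10·log₁₀(1 − |Γ|²)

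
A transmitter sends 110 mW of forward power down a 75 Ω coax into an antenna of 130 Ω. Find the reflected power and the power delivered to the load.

P_reflected ≈ 7.92 mW; P_delivered ≈ 102 mW

Γ = (130 − 75)/(130 + 75) = 0.268
|Γ|² = 0.072
P_refl = |Γ|²·P_inc = 7.92 mW, P_del = (1 − |Γ|²)·P_inc = 102 mW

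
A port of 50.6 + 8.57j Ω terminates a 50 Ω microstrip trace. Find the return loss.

Γ = (0.6 + j8.57)/(100.6 + j8.57), |Γ| = 0.0851
RL = −20·log₁₀|Γ| = −20·log₁₀(0.0851)

RL ≈ 21.4 dB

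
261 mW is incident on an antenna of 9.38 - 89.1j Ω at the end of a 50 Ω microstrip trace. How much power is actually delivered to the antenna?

P_delivered ≈ 42.7 mW

|Γ| = |(-40.62 − j89.1)/(59.38 − j89.1)| = 0.915
|Γ|² = 0.836
P_refl = |Γ|²·P_inc = 218 mW, P_del = (1 − |Γ|²)·P_inc = 42.7 mW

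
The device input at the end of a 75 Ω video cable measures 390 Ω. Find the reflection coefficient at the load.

Γ = (Z_L − Z_0)/(Z_L + Z_0) = (390 − 75)/(390 + 75) = 315/465

Γ = 0.677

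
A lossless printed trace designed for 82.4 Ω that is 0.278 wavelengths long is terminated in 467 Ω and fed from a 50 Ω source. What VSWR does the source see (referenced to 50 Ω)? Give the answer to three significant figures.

VSWR ≈ 3.63

βl = 2π × 0.278 = 100°
tan(βl) = -5.63
Z_in = Z_0·(Z_L + jZ_0·tanβl)/(Z_0 + jZ_L·tanβl) = 15 + j14.2 Ω
Γ_s = (Z_in − Z_s)/(Z_in + Z_s) = (-35 + j14.2)/(65 + j14.2), |Γ_s| = 0.568
VSWR = (1 + |Γ_s|)/(1 − |Γ_s|)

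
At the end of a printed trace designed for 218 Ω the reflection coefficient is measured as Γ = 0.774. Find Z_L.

Z_L ≈ 1710 Ω

Z_L = Z_0·(1 + Γ)/(1 − Γ) = 218·(1.77)/(0.226)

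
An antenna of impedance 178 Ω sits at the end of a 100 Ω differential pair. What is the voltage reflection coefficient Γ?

Γ = 0.281

Γ = (Z_L − Z_0)/(Z_L + Z_0) = (178 − 100)/(178 + 100) = 78/278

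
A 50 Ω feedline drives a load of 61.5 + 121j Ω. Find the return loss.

RL ≈ 2.63 dB

Γ = (11.5 + j121)/(111.5 + j121), |Γ| = 0.739
RL = −20·log₁₀|Γ| = −20·log₁₀(0.739)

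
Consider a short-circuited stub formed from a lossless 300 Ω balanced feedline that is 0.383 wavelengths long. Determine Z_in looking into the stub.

Z_in ≈ −j271 Ω

βl = 2π × 0.383 = 138°
tan(βl) = -0.904
For a short-circuited stub, Z_in = jZ_0·tan(βl)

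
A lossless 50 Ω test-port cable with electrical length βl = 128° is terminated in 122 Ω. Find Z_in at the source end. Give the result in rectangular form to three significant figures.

Z_in ≈ 29.9 + j29.5 Ω

tan(βl) = tan(128°) = -1.28
Z_in = Z_0·(Z_L + jZ_0·tanβl)/(Z_0 + jZ_L·tanβl)
     = 50·(122 − j64)/(50 − j156)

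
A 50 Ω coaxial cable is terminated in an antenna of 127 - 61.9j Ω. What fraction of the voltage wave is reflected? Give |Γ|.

Γ = (Z_L − Z_0)/(Z_L + Z_0) = (77 − j61.9)/(177 − j61.9)
|Γ| = 98.8/188

|Γ| ≈ 0.527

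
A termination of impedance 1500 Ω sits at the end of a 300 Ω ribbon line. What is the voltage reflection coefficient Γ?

Γ = 0.667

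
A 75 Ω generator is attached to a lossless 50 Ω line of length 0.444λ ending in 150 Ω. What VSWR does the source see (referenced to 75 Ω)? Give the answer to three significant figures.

VSWR ≈ 2.34

βl = 2π × 0.444 = 160°
tan(βl) = -0.367
Z_in = Z_0·(Z_L + jZ_0·tanβl)/(Z_0 + jZ_L·tanβl) = 76.9 + j66.4 Ω
Γ_s = (Z_in − Z_s)/(Z_in + Z_s) = (1.91 + j66.4)/(152 + j66.4), |Γ_s| = 0.4
VSWR = (1 + |Γ_s|)/(1 − |Γ_s|)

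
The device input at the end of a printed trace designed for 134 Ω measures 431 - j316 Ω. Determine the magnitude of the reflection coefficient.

|Γ| ≈ 0.67

Γ = (Z_L − Z_0)/(Z_L + Z_0) = (297 − j316)/(565 − j316)
|Γ| = 434/647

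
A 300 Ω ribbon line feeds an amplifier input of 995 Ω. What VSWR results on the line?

VSWR ≈ 3.32

Γ = (995 − 300)/(995 + 300) = 0.537
VSWR = (1 + 0.537)/(1 − 0.537)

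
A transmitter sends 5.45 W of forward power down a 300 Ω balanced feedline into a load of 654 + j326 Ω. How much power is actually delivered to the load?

|Γ| = |(354 + j326)/(954 + j326)| = 0.477
|Γ|² = 0.228
P_refl = |Γ|²·P_inc = 1.24 W, P_del = (1 − |Γ|²)·P_inc = 4.21 W

P_delivered ≈ 4.21 W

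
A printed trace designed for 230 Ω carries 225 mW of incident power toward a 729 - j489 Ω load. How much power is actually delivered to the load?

|Γ| = |(499 − j489)/(959 − j489)| = 0.649
|Γ|² = 0.421
P_refl = |Γ|²·P_inc = 94.8 mW, P_del = (1 − |Γ|²)·P_inc = 130 mW

P_delivered ≈ 130 mW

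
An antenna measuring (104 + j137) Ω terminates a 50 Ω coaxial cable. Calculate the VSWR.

VSWR ≈ 6

Γ = (Z_L − Z_0)/(Z_L + Z_0) = (54 + j137)/(154 + j137)
|Γ| = 147/206 = 0.714
VSWR = (1 + |Γ|)/(1 − |Γ|) = 1.71/0.286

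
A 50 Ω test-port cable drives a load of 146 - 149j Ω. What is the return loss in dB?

Γ = (96 − j149)/(196 − j149), |Γ| = 0.72
RL = −20·log₁₀|Γ| = −20·log₁₀(0.72)

RL ≈ 2.85 dB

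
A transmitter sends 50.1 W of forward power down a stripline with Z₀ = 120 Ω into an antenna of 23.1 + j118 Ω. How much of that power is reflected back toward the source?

P_reflected ≈ 34 W

|Γ| = |(-96.9 + j118)/(143.1 + j118)| = 0.823
|Γ|² = 0.678
P_refl = |Γ|²·P_inc = 34 W, P_del = (1 − |Γ|²)·P_inc = 16.1 W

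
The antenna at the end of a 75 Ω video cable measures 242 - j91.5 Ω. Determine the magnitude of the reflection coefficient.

|Γ| ≈ 0.577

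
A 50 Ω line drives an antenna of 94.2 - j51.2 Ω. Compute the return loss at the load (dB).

RL ≈ 7.09 dB

Γ = (44.2 − j51.2)/(144.2 − j51.2), |Γ| = 0.442
RL = −20·log₁₀|Γ| = −20·log₁₀(0.442)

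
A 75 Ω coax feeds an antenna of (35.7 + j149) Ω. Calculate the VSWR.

VSWR ≈ 10.8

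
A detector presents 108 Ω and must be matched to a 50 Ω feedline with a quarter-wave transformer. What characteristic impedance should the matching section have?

Z_qwt = √(Z_0·R_L) = √(50 × 108) = √5400

Z_qwt ≈ 73.5 Ω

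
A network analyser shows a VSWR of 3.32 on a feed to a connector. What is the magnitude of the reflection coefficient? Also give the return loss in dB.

|Γ| ≈ 0.537; return loss ≈ 5.4 dB

|Γ| = (S − 1)/(S + 1) = (3.32 − 1)/(3.32 + 1) = 2.32/4.32
RL = −20·log₁₀|Γ| = −20·log₁₀(0.537)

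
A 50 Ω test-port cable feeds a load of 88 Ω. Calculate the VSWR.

VSWR ≈ 1.76

For a purely resistive load, VSWR = R_L/Z_0 or Z_0/R_L (whichever > 1) = 88/50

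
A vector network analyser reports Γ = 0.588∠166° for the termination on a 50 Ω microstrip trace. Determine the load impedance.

Z_L = Z_0·(1 + Γ)/(1 − Γ) = 50·(0.429 + j0.142)/(1.57 − j0.142)

Z_L ≈ 13.2 + j5.72 Ω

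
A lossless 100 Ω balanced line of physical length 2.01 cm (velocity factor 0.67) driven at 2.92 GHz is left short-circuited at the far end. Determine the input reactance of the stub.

X_in ≈ -370 Ω (capacitive)

λ = v/f = 0.67·c / 2.92 GHz = 0.0688 m
βl = 2π·l/λ = 2π × 0.292 = 105°
tan(βl) = -3.7
For a short-circuited stub, Z_in = jZ_0·tan(βl)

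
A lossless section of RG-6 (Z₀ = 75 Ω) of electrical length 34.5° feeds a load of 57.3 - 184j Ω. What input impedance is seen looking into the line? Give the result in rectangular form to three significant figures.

Z_in ≈ 11.3 − j51.5 Ω

tan(βl) = tan(34.5°) = 0.687
Z_in = Z_0·(Z_L + jZ_0·tanβl)/(Z_0 + jZ_L·tanβl)
     = 75·(57.3 − j132)/(201 + j39.4)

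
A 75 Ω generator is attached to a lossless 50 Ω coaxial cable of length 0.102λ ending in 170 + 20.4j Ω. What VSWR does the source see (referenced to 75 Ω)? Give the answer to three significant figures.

VSWR ≈ 3.28

βl = 2π × 0.102 = 36.7°
tan(βl) = 0.746
Z_in = Z_0·(Z_L + jZ_0·tanβl)/(Z_0 + jZ_L·tanβl) = 38.3 − j56.5 Ω
Γ_s = (Z_in − Z_s)/(Z_in + Z_s) = (-36.7 − j56.5)/(113 − j56.5), |Γ_s| = 0.533
VSWR = (1 + |Γ_s|)/(1 − |Γ_s|)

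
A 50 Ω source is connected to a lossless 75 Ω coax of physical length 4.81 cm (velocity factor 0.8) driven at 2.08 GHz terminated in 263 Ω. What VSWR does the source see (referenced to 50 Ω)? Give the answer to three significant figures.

λ = v/f = 0.8·c / 2.08 GHz = 0.115 m
βl = 2π·l/λ = 2π × 0.417 = 150°
tan(βl) = -0.576
Z_in = Z_0·(Z_L + jZ_0·tanβl)/(Z_0 + jZ_L·tanβl) = 69 + j96.1 Ω
Γ_s = (Z_in − Z_s)/(Z_in + Z_s) = (19 + j96.1)/(119 + j96.1), |Γ_s| = 0.64
VSWR = (1 + |Γ_s|)/(1 − |Γ_s|)

VSWR ≈ 4.56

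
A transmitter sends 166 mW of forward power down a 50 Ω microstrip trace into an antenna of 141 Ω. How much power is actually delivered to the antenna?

Γ = (141 − 50)/(141 + 50) = 0.476
|Γ|² = 0.227
P_refl = |Γ|²·P_inc = 37.7 mW, P_del = (1 − |Γ|²)·P_inc = 128 mW

P_delivered ≈ 128 mW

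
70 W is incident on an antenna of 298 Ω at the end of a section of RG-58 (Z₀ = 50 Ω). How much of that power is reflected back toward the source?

Γ = (298 − 50)/(298 + 50) = 0.713
|Γ|² = 0.508
P_refl = |Γ|²·P_inc = 35.6 W, P_del = (1 − |Γ|²)·P_inc = 34.4 W

P_reflected ≈ 35.6 W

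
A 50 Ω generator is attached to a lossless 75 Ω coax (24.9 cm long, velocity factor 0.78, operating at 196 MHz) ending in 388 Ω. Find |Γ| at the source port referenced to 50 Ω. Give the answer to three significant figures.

λ = v/f = 0.78·c / 196 MHz = 1.19 m
βl = 2π·l/λ = 2π × 0.209 = 75.1°
tan(βl) = 3.75
Z_in = Z_0·(Z_L + jZ_0·tanβl)/(Z_0 + jZ_L·tanβl) = 15.5 − j19.2 Ω
Γ_s = (Z_in − Z_s)/(Z_in + Z_s) = (-34.5 − j19.2)/(65.5 − j19.2), |Γ_s| = 0.579

|Γ| ≈ 0.579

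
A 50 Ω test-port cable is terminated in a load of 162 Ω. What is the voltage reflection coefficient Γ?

Γ = (Z_L − Z_0)/(Z_L + Z_0) = (162 − 50)/(162 + 50) = 112/212

Γ = 0.528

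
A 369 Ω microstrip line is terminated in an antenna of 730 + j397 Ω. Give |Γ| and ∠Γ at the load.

Γ ≈ 0.459 ∠ 27.9°

Γ = (Z_L − Z_0)/(Z_L + Z_0) = (361 + j397)/(1099 + j397)
|Γ| = 537/1170 = 0.459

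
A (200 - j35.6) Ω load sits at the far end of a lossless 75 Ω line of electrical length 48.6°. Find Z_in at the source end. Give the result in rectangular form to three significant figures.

tan(βl) = tan(48.6°) = 1.13
Z_in = Z_0·(Z_L + jZ_0·tanβl)/(Z_0 + jZ_L·tanβl)
     = 75·(200 + j49.5)/(115 + j227)

Z_in ≈ 39.7 − j45.9 Ω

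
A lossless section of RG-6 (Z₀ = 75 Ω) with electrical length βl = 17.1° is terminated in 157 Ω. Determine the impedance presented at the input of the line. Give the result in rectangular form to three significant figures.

Z_in ≈ 121 − j55.2 Ω

tan(βl) = tan(17.1°) = 0.308
Z_in = Z_0·(Z_L + jZ_0·tanβl)/(Z_0 + jZ_L·tanβl)
     = 75·(157 + j23.1)/(75 + j48.3)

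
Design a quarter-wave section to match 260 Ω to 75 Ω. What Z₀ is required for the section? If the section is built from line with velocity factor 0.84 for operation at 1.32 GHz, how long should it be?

Z_qwt = √(Z_0·R_L) = √(75 × 260) = √19500
λ = 0.84·c/f = 0.191 m, so l = λ/4 = 0.0477 m

Z_qwt ≈ 140 Ω; length ≈ 4.77 cm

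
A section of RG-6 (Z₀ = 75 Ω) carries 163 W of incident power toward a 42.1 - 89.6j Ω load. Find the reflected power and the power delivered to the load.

|Γ| = |(-32.9 − j89.6)/(117.1 − j89.6)| = 0.647
|Γ|² = 0.419
P_refl = |Γ|²·P_inc = 68.3 W, P_del = (1 − |Γ|²)·P_inc = 94.7 W

P_reflected ≈ 68.3 W; P_delivered ≈ 94.7 W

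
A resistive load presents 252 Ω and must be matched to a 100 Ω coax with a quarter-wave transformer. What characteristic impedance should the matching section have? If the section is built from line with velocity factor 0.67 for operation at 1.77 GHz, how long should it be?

Z_qwt ≈ 159 Ω; length ≈ 2.84 cm

Z_qwt = √(Z_0·R_L) = √(100 × 252) = √25200
λ = 0.67·c/f = 0.114 m, so l = λ/4 = 0.0284 m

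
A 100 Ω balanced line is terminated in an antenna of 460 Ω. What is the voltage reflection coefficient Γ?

Γ = (Z_L − Z_0)/(Z_L + Z_0) = (460 − 100)/(460 + 100) = 360/560

Γ = 0.643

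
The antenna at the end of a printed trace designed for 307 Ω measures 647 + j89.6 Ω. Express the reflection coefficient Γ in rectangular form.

Γ = (Z_L − Z_0)/(Z_L + Z_0) = (340 + j89.6)/(954 + j89.6)

Γ ≈ 0.362 + j0.0599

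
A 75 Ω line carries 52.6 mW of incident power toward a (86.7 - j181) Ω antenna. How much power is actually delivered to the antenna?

|Γ| = |(11.7 − j181)/(161.7 − j181)| = 0.747
|Γ|² = 0.558
P_refl = |Γ|²·P_inc = 29.4 mW, P_del = (1 − |Γ|²)·P_inc = 23.2 mW

P_delivered ≈ 23.2 mW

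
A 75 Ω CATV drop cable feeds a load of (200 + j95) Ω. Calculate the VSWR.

Γ = (Z_L − Z_0)/(Z_L + Z_0) = (125 + j95)/(275 + j95)
|Γ| = 157/291 = 0.54
VSWR = (1 + |Γ|)/(1 − |Γ|) = 1.54/0.46

VSWR ≈ 3.34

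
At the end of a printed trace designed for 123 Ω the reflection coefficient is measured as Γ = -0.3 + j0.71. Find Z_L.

Z_L ≈ 22.8 + j79.6 Ω

Z_L = Z_0·(1 + Γ)/(1 − Γ) = 123·(0.7 + j0.71)/(1.3 − j0.71)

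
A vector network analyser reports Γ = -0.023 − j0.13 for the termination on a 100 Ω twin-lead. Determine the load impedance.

Z_L = Z_0·(1 + Γ)/(1 − Γ) = 100·(0.977 − j0.13)/(1.02 + j0.13)

Z_L ≈ 92.4 − j24.4 Ω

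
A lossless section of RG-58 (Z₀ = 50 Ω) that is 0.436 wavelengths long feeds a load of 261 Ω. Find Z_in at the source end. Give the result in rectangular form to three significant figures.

βl = 2π × 0.436 = 157°
tan(βl) = tan(157°) = -0.425
Z_in = Z_0·(Z_L + jZ_0·tanβl)/(Z_0 + jZ_L·tanβl)
     = 50·(261 − j21.3)/(50 − j111)

Z_in ≈ 52 + j94.1 Ω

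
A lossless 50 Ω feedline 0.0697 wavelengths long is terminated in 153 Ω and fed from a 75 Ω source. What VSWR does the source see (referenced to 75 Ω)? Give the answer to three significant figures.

VSWR ≈ 2.55

βl = 2π × 0.0697 = 25.1°
tan(βl) = 0.468
Z_in = Z_0·(Z_L + jZ_0·tanβl)/(Z_0 + jZ_L·tanβl) = 61.1 − j64.1 Ω
Γ_s = (Z_in − Z_s)/(Z_in + Z_s) = (-13.9 − j64.1)/(136 − j64.1), |Γ_s| = 0.436
VSWR = (1 + |Γ_s|)/(1 − |Γ_s|)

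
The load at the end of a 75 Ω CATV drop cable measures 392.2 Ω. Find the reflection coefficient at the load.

Γ = (Z_L − Z_0)/(Z_L + Z_0) = (392.2 − 75)/(392.2 + 75) = 317.2/467.2

Γ = 0.679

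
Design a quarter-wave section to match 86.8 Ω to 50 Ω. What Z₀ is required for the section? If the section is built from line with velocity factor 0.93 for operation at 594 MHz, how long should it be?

Z_qwt ≈ 65.9 Ω; length ≈ 11.7 cm

Z_qwt = √(Z_0·R_L) = √(50 × 86.8) = √4340
λ = 0.93·c/f = 0.47 m, so l = λ/4 = 0.117 m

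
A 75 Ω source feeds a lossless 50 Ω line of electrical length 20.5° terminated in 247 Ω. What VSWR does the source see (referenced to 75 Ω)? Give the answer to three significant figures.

VSWR ≈ 3.82

tan(βl) = 0.374
Z_in = Z_0·(Z_L + jZ_0·tanβl)/(Z_0 + jZ_L·tanβl) = 63.8 − j99.2 Ω
Γ_s = (Z_in − Z_s)/(Z_in + Z_s) = (-11.2 − j99.2)/(139 − j99.2), |Γ_s| = 0.585
VSWR = (1 + |Γ_s|)/(1 − |Γ_s|)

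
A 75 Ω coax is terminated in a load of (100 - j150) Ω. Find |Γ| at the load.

|Γ| ≈ 0.66

Γ = (Z_L − Z_0)/(Z_L + Z_0) = (25 − j150)/(175 − j150)
|Γ| = 152/230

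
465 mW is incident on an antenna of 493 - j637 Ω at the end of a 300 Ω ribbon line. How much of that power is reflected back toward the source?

|Γ| = |(193 − j637)/(793 − j637)| = 0.654
|Γ|² = 0.428
P_refl = |Γ|²·P_inc = 199 mW, P_del = (1 − |Γ|²)·P_inc = 266 mW

P_reflected ≈ 199 mW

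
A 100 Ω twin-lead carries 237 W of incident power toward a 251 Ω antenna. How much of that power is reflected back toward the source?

Γ = (251 − 100)/(251 + 100) = 0.43
|Γ|² = 0.185
P_refl = |Γ|²·P_inc = 43.9 W, P_del = (1 − |Γ|²)·P_inc = 193 W

P_reflected ≈ 43.9 W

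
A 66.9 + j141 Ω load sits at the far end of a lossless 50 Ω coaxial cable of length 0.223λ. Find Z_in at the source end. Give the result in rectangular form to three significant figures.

βl = 2π × 0.223 = 80.3°
tan(βl) = tan(80.3°) = 5.84
Z_in = Z_0·(Z_L + jZ_0·tanβl)/(Z_0 + jZ_L·tanβl)
     = 50·(66.9 + j433)/(-773 + j391)

Z_in ≈ 7.82 − j24 Ω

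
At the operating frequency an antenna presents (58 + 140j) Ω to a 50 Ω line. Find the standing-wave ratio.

Γ = (Z_L − Z_0)/(Z_L + Z_0) = (8 + j140)/(108 + j140)
|Γ| = 140/177 = 0.793
VSWR = (1 + |Γ|)/(1 − |Γ|) = 1.79/0.207

VSWR ≈ 8.67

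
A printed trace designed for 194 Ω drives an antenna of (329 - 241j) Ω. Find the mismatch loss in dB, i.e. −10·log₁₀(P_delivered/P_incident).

Γ = (135 − j241)/(523 − j241), |Γ| = 0.48
|Γ|² = 0.23, so P_del/P_inc = 1 − |Γ|² = 0.77
ML = −10·log₁₀(1 − |Γ|²)

mismatch loss ≈ 1.14 dB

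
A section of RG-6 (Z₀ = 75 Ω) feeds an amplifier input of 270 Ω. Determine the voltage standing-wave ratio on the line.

For a purely resistive load, VSWR = R_L/Z_0 or Z_0/R_L (whichever > 1) = 270/75

VSWR ≈ 3.6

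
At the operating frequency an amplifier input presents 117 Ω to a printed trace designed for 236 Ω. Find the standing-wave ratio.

VSWR ≈ 2.02

Γ = (117 − 236)/(117 + 236) = -0.337
VSWR = (1 + 0.337)/(1 − 0.337)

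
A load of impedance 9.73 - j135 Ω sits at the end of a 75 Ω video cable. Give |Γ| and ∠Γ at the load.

Γ ≈ 0.941 ∠ -57.9°

Γ = (Z_L − Z_0)/(Z_L + Z_0) = (-65.27 − j135)/(84.73 − j135)
|Γ| = 150/159 = 0.941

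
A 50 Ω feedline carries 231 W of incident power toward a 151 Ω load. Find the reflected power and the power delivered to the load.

Γ = (151 − 50)/(151 + 50) = 0.502
|Γ|² = 0.252
P_refl = |Γ|²·P_inc = 58.3 W, P_del = (1 − |Γ|²)·P_inc = 173 W

P_reflected ≈ 58.3 W; P_delivered ≈ 173 W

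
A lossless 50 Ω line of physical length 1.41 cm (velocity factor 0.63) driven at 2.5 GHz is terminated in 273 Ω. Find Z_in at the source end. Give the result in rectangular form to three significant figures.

λ = v/f = 0.63·c / 2.5 GHz = 0.0756 m
βl = 2π·l/λ = 2π × 0.187 = 67.1°
tan(βl) = tan(67.1°) = 2.37
Z_in = Z_0·(Z_L + jZ_0·tanβl)/(Z_0 + jZ_L·tanβl)
     = 50·(273 + j119)/(50 + j648)

Z_in ≈ 10.7 − j20.2 Ω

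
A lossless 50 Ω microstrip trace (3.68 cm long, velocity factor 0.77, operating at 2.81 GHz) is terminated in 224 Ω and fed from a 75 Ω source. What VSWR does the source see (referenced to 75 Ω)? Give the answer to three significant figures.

VSWR ≈ 3.4

λ = v/f = 0.77·c / 2.81 GHz = 0.0822 m
βl = 2π·l/λ = 2π × 0.448 = 161°
tan(βl) = -0.341
Z_in = Z_0·(Z_L + jZ_0·tanβl)/(Z_0 + jZ_L·tanβl) = 74.9 + j97.5 Ω
Γ_s = (Z_in − Z_s)/(Z_in + Z_s) = (-0.0746 + j97.5)/(150 + j97.5), |Γ_s| = 0.545
VSWR = (1 + |Γ_s|)/(1 − |Γ_s|)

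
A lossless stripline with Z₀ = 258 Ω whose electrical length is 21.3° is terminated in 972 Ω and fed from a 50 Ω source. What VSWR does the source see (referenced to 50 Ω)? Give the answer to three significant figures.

tan(βl) = 0.39
Z_in = Z_0·(Z_L + jZ_0·tanβl)/(Z_0 + jZ_L·tanβl) = 355 − j420 Ω
Γ_s = (Z_in − Z_s)/(Z_in + Z_s) = (305 − j420)/(405 − j420), |Γ_s| = 0.89
VSWR = (1 + |Γ_s|)/(1 − |Γ_s|)

VSWR ≈ 17.1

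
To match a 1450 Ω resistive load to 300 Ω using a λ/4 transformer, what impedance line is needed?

Z_qwt ≈ 660 Ω

Z_qwt = √(Z_0·R_L) = √(300 × 1450) = √435000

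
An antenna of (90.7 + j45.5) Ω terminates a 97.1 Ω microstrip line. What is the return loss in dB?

Γ = (-6.4 + j45.5)/(187.8 + j45.5), |Γ| = 0.238
RL = −20·log₁₀|Γ| = −20·log₁₀(0.238)

RL ≈ 12.5 dB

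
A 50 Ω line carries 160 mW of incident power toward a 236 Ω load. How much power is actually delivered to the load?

P_delivered ≈ 92.3 mW

Γ = (236 − 50)/(236 + 50) = 0.65
|Γ|² = 0.423
P_refl = |Γ|²·P_inc = 67.7 mW, P_del = (1 − |Γ|²)·P_inc = 92.3 mW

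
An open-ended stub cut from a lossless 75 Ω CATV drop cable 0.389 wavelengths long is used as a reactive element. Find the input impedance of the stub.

Z_in ≈ +j89.5 Ω

βl = 2π × 0.389 = 140°
tan(βl) = -0.838
For an open-ended stub, Z_in = −jZ_0·cot(βl) = −jZ_0/tan(βl)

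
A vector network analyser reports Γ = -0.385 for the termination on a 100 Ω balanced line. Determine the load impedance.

Z_L = Z_0·(1 + Γ)/(1 − Γ) = 100·(0.615)/(1.39)

Z_L ≈ 44.4 Ω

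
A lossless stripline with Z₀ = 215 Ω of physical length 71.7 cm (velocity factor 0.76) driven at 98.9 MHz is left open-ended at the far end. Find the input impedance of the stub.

Z_in ≈ +j86.7 Ω

λ = v/f = 0.76·c / 98.9 MHz = 2.31 m
βl = 2π·l/λ = 2π × 0.311 = 112°
tan(βl) = -2.48
For an open-ended stub, Z_in = −jZ_0·cot(βl) = −jZ_0/tan(βl)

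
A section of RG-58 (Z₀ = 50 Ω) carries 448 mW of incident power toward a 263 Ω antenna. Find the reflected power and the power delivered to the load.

Γ = (263 − 50)/(263 + 50) = 0.681
|Γ|² = 0.463
P_refl = |Γ|²·P_inc = 207 mW, P_del = (1 − |Γ|²)·P_inc = 241 mW

P_reflected ≈ 207 mW; P_delivered ≈ 241 mW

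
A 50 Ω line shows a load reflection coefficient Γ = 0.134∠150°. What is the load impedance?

Z_L ≈ 39.3 + j5.36 Ω

Z_L = Z_0·(1 + Γ)/(1 − Γ) = 50·(0.884 + j0.067)/(1.12 − j0.067)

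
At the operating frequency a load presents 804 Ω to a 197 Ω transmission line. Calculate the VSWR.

Γ = (804 − 197)/(804 + 197) = 0.606
VSWR = (1 + 0.606)/(1 − 0.606)

VSWR ≈ 4.08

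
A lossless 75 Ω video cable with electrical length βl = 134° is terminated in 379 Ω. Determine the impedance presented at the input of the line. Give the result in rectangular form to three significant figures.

Z_in ≈ 27.7 + j67.1 Ω

tan(βl) = tan(134°) = -1.04
Z_in = Z_0·(Z_L + jZ_0·tanβl)/(Z_0 + jZ_L·tanβl)
     = 75·(379 − j77.7)/(75 − j392)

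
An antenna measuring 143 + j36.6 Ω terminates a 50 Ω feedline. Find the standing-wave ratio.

Γ = (Z_L − Z_0)/(Z_L + Z_0) = (93 + j36.6)/(193 + j36.6)
|Γ| = 99.9/196 = 0.509
VSWR = (1 + |Γ|)/(1 − |Γ|) = 1.51/0.491

VSWR ≈ 3.07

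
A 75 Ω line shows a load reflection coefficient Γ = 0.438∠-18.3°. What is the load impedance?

Z_L = Z_0·(1 + Γ)/(1 − Γ) = 75·(1.42 − j0.138)/(0.584 + j0.138)

Z_L ≈ 168 − j57.3 Ω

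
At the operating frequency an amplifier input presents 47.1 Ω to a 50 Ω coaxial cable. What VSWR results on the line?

For a purely resistive load, VSWR = R_L/Z_0 or Z_0/R_L (whichever > 1) = 50/47.1

VSWR ≈ 1.06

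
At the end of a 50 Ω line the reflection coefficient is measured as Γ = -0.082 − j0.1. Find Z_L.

Z_L = Z_0·(1 + Γ)/(1 − Γ) = 50·(0.918 − j0.1)/(1.08 + j0.1)

Z_L ≈ 41.6 − j8.47 Ω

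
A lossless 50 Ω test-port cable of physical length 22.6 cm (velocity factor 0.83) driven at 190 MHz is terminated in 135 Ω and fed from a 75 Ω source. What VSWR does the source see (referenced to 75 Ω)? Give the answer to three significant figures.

VSWR ≈ 3.59

λ = v/f = 0.83·c / 190 MHz = 1.31 m
βl = 2π·l/λ = 2π × 0.172 = 62.1°
tan(βl) = 1.89
Z_in = Z_0·(Z_L + jZ_0·tanβl)/(Z_0 + jZ_L·tanβl) = 22.8 − j22 Ω
Γ_s = (Z_in − Z_s)/(Z_in + Z_s) = (-52.2 − j22)/(97.8 − j22), |Γ_s| = 0.565
VSWR = (1 + |Γ_s|)/(1 − |Γ_s|)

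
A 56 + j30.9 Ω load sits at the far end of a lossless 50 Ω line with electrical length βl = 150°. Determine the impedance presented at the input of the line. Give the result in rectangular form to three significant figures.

Z_in ≈ 33.1 + j17.3 Ω

tan(βl) = tan(150°) = -0.577
Z_in = Z_0·(Z_L + jZ_0·tanβl)/(Z_0 + jZ_L·tanβl)
     = 50·(56 + j2.03)/(67.8 − j32.3)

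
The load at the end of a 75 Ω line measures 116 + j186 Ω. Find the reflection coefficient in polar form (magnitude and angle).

Γ ≈ 0.714 ∠ 33.3°

Γ = (Z_L − Z_0)/(Z_L + Z_0) = (41 + j186)/(191 + j186)
|Γ| = 190/267 = 0.714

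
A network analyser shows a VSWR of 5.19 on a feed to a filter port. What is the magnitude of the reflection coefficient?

|Γ| ≈ 0.677

|Γ| = (S − 1)/(S + 1) = (5.19 − 1)/(5.19 + 1) = 4.19/6.19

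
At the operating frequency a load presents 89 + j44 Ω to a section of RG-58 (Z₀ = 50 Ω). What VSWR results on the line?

Γ = (Z_L − Z_0)/(Z_L + Z_0) = (39 + j44)/(139 + j44)
|Γ| = 58.8/146 = 0.403
VSWR = (1 + |Γ|)/(1 − |Γ|) = 1.4/0.597

VSWR ≈ 2.35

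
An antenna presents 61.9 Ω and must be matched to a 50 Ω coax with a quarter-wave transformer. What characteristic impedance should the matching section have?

Z_qwt ≈ 55.6 Ω

Z_qwt = √(Z_0·R_L) = √(50 × 61.9) = √3095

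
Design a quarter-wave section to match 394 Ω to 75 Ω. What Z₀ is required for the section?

Z_qwt ≈ 172 Ω

Z_qwt = √(Z_0·R_L) = √(75 × 394) = √29550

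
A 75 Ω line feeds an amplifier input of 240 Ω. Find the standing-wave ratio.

VSWR ≈ 3.2

For a purely resistive load, VSWR = R_L/Z_0 or Z_0/R_L (whichever > 1) = 240/75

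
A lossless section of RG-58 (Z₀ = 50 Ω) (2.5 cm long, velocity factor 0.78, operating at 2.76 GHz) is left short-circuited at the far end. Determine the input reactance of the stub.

X_in ≈ -173 Ω (capacitive)

λ = v/f = 0.78·c / 2.76 GHz = 0.0848 m
βl = 2π·l/λ = 2π × 0.295 = 106°
tan(βl) = -3.45
For a short-circuited stub, Z_in = jZ_0·tan(βl)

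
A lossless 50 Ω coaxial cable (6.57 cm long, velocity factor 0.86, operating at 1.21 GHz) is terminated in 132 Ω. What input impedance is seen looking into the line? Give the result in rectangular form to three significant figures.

Z_in ≈ 21.3 + j16 Ω

λ = v/f = 0.86·c / 1.21 GHz = 0.213 m
βl = 2π·l/λ = 2π × 0.308 = 111°
tan(βl) = tan(111°) = -2.62
Z_in = Z_0·(Z_L + jZ_0·tanβl)/(Z_0 + jZ_L·tanβl)
     = 50·(132 − j131)/(50 − j345)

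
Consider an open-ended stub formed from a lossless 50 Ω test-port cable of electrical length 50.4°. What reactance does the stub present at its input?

tan(βl) = 1.21
For an open-ended stub, Z_in = −jZ_0·cot(βl) = −jZ_0/tan(βl)

X_in ≈ -41.4 Ω (capacitive)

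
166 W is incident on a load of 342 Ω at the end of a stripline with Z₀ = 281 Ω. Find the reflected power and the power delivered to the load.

P_reflected ≈ 1.59 W; P_delivered ≈ 164 W

Γ = (342 − 281)/(342 + 281) = 0.0979
|Γ|² = 0.00959
P_refl = |Γ|²·P_inc = 1.59 W, P_del = (1 − |Γ|²)·P_inc = 164 W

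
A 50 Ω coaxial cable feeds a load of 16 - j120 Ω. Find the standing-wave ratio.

Γ = (Z_L − Z_0)/(Z_L + Z_0) = (-34 − j120)/(66 − j120)
|Γ| = 125/137 = 0.911
VSWR = (1 + |Γ|)/(1 − |Γ|) = 1.91/0.0893

VSWR ≈ 21.4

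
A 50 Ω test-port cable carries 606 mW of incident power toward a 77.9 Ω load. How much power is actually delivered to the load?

P_delivered ≈ 577 mW

Γ = (77.9 − 50)/(77.9 + 50) = 0.218
|Γ|² = 0.0476
P_refl = |Γ|²·P_inc = 28.8 mW, P_del = (1 − |Γ|²)·P_inc = 577 mW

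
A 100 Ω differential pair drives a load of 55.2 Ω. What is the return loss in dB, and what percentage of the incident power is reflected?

RL ≈ 10.8 dB; 8.33% of incident power reflected

Γ = (55.2 − 100)/(55.2 + 100) = -0.289
RL = −20·log₁₀(0.289) = 10.8 dB
P_refl/P_inc = |Γ|² = 0.0833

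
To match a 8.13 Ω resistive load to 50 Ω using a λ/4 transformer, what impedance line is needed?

Z_qwt = √(Z_0·R_L) = √(50 × 8.13) = √406.5

Z_qwt ≈ 20.2 Ω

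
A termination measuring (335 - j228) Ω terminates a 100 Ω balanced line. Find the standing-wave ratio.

Γ = (Z_L − Z_0)/(Z_L + Z_0) = (235 − j228)/(435 − j228)
|Γ| = 327/491 = 0.667
VSWR = (1 + |Γ|)/(1 − |Γ|) = 1.67/0.333

VSWR ≈ 5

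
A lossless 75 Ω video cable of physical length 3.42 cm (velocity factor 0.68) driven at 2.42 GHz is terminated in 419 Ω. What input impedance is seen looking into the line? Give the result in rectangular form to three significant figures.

Z_in ≈ 40.2 + j101 Ω

λ = v/f = 0.68·c / 2.42 GHz = 0.0843 m
βl = 2π·l/λ = 2π × 0.406 = 146°
tan(βl) = tan(146°) = -0.673
Z_in = Z_0·(Z_L + jZ_0·tanβl)/(Z_0 + jZ_L·tanβl)
     = 75·(419 − j50.5)/(75 − j282)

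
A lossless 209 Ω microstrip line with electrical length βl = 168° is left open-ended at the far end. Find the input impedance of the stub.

Z_in ≈ +j983 Ω

tan(βl) = -0.213
For an open-ended stub, Z_in = −jZ_0·cot(βl) = −jZ_0/tan(βl)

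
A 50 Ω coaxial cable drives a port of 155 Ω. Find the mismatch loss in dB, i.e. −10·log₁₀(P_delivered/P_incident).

Γ = (155 − 50)/(155 + 50) = 0.512
|Γ|² = 0.262, so P_del/P_inc = 1 − |Γ|² = 0.738
ML = −10·log₁₀(1 − |Γ|²)

mismatch loss ≈ 1.32 dB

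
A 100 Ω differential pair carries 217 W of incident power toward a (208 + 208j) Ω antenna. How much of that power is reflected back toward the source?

P_reflected ≈ 86.3 W

|Γ| = |(108 + j208)/(308 + j208)| = 0.631
|Γ|² = 0.398
P_refl = |Γ|²·P_inc = 86.3 W, P_del = (1 − |Γ|²)·P_inc = 131 W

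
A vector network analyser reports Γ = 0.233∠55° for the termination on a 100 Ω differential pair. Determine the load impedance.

Z_L ≈ 120 + j48.5 Ω

Z_L = Z_0·(1 + Γ)/(1 − Γ) = 100·(1.13 + j0.191)/(0.866 − j0.191)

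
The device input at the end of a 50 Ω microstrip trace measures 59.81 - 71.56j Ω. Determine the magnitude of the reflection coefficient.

|Γ| ≈ 0.551

Γ = (Z_L − Z_0)/(Z_L + Z_0) = (9.81 − j71.56)/(109.8 − j71.56)
|Γ| = 72.2/131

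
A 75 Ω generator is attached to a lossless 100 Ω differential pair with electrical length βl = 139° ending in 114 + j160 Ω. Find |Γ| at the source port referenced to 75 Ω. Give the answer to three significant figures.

|Γ| ≈ 0.55

tan(βl) = -0.869
Z_in = Z_0·(Z_L + jZ_0·tanβl)/(Z_0 + jZ_L·tanβl) = 29.9 + j42.9 Ω
Γ_s = (Z_in − Z_s)/(Z_in + Z_s) = (-45.1 + j42.9)/(105 + j42.9), |Γ_s| = 0.55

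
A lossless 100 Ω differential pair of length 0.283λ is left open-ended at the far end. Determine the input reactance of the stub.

X_in ≈ 21 Ω (inductive)

βl = 2π × 0.283 = 102°
tan(βl) = -4.75
For an open-ended stub, Z_in = −jZ_0·cot(βl) = −jZ_0/tan(βl)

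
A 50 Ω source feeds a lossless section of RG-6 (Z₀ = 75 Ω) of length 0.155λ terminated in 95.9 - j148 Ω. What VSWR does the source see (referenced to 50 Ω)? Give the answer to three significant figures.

βl = 2π × 0.155 = 55.8°
tan(βl) = 1.47
Z_in = Z_0·(Z_L + jZ_0·tanβl)/(Z_0 + jZ_L·tanβl) = 16.2 − j17.4 Ω
Γ_s = (Z_in − Z_s)/(Z_in + Z_s) = (-33.8 − j17.4)/(66.2 − j17.4), |Γ_s| = 0.556
VSWR = (1 + |Γ_s|)/(1 − |Γ_s|)

VSWR ≈ 3.51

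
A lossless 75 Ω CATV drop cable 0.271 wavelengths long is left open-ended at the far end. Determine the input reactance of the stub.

βl = 2π × 0.271 = 97.6°
tan(βl) = -7.53
For an open-ended stub, Z_in = −jZ_0·cot(βl) = −jZ_0/tan(βl)

X_in ≈ 9.95 Ω (inductive)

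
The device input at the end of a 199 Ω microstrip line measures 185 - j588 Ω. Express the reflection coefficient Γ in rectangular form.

Γ = (Z_L − Z_0)/(Z_L + Z_0) = (-14 − j588)/(384 − j588)

Γ ≈ 0.69 − j0.475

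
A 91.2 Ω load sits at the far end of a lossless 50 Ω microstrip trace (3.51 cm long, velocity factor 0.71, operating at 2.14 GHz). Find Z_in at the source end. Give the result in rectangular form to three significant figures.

Z_in ≈ 36.7 + j22.5 Ω

λ = v/f = 0.71·c / 2.14 GHz = 0.0995 m
βl = 2π·l/λ = 2π × 0.353 = 127°
tan(βl) = tan(127°) = -1.33
Z_in = Z_0·(Z_L + jZ_0·tanβl)/(Z_0 + jZ_L·tanβl)
     = 50·(91.2 − j66.5)/(50 − j121)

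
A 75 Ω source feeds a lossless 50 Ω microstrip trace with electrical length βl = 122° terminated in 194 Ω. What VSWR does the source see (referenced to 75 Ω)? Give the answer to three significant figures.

VSWR ≈ 4.94

tan(βl) = -1.6
Z_in = Z_0·(Z_L + jZ_0·tanβl)/(Z_0 + jZ_L·tanβl) = 17.5 + j28.4 Ω
Γ_s = (Z_in − Z_s)/(Z_in + Z_s) = (-57.5 + j28.4)/(92.5 + j28.4), |Γ_s| = 0.663
VSWR = (1 + |Γ_s|)/(1 − |Γ_s|)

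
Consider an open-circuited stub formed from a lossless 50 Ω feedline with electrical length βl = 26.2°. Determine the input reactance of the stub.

X_in ≈ -102 Ω (capacitive)

tan(βl) = 0.492
For an open-circuited stub, Z_in = −jZ_0·cot(βl) = −jZ_0/tan(βl)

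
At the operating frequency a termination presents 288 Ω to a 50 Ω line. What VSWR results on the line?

VSWR ≈ 5.76

For a purely resistive load, VSWR = R_L/Z_0 or Z_0/R_L (whichever > 1) = 288/50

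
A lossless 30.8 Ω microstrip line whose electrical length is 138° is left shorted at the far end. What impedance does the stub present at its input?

Z_in ≈ −j27.7 Ω

tan(βl) = -0.9
For a shorted stub, Z_in = jZ_0·tan(βl)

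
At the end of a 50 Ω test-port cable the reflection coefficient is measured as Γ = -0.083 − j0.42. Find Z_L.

Z_L ≈ 30.3 − j31.1 Ω

Z_L = Z_0·(1 + Γ)/(1 − Γ) = 50·(0.917 − j0.42)/(1.08 + j0.42)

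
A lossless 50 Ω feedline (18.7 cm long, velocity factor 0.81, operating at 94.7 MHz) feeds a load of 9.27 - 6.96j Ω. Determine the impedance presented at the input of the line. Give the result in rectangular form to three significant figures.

Z_in ≈ 10 + j15.7 Ω

λ = v/f = 0.81·c / 94.7 MHz = 2.57 m
βl = 2π·l/λ = 2π × 0.0729 = 26.2°
tan(βl) = tan(26.2°) = 0.493
Z_in = Z_0·(Z_L + jZ_0·tanβl)/(Z_0 + jZ_L·tanβl)
     = 50·(9.27 + j17.7)/(53.4 + j4.57)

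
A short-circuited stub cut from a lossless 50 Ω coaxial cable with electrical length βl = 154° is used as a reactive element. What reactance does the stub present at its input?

X_in ≈ -24.4 Ω (capacitive)

tan(βl) = -0.488
For a short-circuited stub, Z_in = jZ_0·tan(βl)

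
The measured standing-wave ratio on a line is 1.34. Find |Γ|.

|Γ| ≈ 0.145

|Γ| = (S − 1)/(S + 1) = (1.34 − 1)/(1.34 + 1) = 0.34/2.34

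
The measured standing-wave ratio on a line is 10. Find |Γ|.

|Γ| ≈ 0.818

|Γ| = (S − 1)/(S + 1) = (10 − 1)/(10 + 1) = 9/11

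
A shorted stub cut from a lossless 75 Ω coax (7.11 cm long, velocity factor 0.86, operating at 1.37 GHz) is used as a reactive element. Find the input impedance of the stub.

Z_in ≈ −j72.6 Ω

λ = v/f = 0.86·c / 1.37 GHz = 0.188 m
βl = 2π·l/λ = 2π × 0.378 = 136°
tan(βl) = -0.969
For a shorted stub, Z_in = jZ_0·tan(βl)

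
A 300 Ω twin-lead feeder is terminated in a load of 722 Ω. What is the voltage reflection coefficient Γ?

Γ = (Z_L − Z_0)/(Z_L + Z_0) = (722 − 300)/(722 + 300) = 422/1022

Γ = 0.413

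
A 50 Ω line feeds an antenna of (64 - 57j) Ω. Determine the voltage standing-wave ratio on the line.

VSWR ≈ 2.71

Γ = (Z_L − Z_0)/(Z_L + Z_0) = (14 − j57)/(114 − j57)
|Γ| = 58.7/127 = 0.461
VSWR = (1 + |Γ|)/(1 − |Γ|) = 1.46/0.539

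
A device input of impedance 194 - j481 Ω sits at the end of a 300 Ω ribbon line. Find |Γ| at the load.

|Γ| ≈ 0.714

Γ = (Z_L − Z_0)/(Z_L + Z_0) = (-106 − j481)/(494 − j481)
|Γ| = 493/689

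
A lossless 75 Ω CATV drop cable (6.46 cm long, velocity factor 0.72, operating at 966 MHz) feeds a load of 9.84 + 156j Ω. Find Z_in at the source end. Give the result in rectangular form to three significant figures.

λ = v/f = 0.72·c / 966 MHz = 0.224 m
βl = 2π·l/λ = 2π × 0.289 = 104°
tan(βl) = tan(104°) = -4.01
Z_in = Z_0·(Z_L + jZ_0·tanβl)/(Z_0 + jZ_L·tanβl)
     = 75·(9.84 − j145)/(700 − j39.4)

Z_in ≈ 1.92 − j15.4 Ω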